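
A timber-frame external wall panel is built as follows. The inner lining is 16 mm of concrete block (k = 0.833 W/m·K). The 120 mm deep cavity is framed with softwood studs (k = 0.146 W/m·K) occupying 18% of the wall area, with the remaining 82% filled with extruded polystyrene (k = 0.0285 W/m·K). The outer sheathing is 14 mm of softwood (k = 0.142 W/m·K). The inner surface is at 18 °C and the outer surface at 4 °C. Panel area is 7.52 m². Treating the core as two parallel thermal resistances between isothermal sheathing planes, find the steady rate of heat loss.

Q ≈ 41.5 W

Sheathing layers in series; stud and cavity paths in parallel between them.
R_inner = 0.016/(0.833×7.52) = 0.002554 K/W
R_stud  = 0.12/(0.146×0.18×7.52) = 0.6072 K/W
R_cav   = 0.12/(0.0285×0.82×7.52) = 0.6828 K/W
1/R_core = 1/R_stud + 1/R_cav → R_core = 0.3214 K/W
R_outer = 0.014/(0.142×7.52) = 0.01311 K/W
R_total = 0.3371 K/W
Q = ΔT/R_total = 14/0.3371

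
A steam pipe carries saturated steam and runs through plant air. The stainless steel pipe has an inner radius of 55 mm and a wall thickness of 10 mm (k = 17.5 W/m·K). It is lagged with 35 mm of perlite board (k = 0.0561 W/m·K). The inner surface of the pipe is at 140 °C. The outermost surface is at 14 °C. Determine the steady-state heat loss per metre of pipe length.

q′ ≈ 103 W/m

Radial resistances (cylindrical: R_cond = ln(r_o/r_i)/(2πkL), R_conv = 1/(h·2πrL)):
R_stainless steel pipe wall = ln(65/55)/(2π×17.5×1) = 0.001519 K/W
R_perlite board = ln(100/65)/(2π×0.0561×1) = 1.222 K/W
R_total = 1.224 K/W
Q = ΔT/R_total = 126/1.224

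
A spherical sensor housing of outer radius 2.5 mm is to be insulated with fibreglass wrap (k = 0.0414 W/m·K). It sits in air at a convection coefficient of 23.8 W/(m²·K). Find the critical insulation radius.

For a sphere r_cr = 2k/h = 2×0.0414/23.8
r_cr = 3.48 mm; since the bare radius (2.5 mm) is below r_cr, adding a thin layer of insulation will *increase* heat loss.

r_cr ≈ 3.48 mm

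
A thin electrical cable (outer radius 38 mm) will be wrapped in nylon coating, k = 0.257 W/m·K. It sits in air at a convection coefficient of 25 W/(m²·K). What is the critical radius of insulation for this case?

r_cr ≈ 10.3 mm

For a cylinder r_cr = k/h = 0.257/25
r_cr = 10.3 mm; since the bare radius (38 mm) is above r_cr, any added insulation will reduce heat loss.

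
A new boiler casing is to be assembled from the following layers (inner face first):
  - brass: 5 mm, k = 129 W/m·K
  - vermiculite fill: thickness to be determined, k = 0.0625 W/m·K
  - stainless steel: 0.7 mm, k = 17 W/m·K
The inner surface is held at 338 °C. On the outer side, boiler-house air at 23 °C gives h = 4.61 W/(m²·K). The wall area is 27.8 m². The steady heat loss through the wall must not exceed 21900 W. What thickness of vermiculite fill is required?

L ≈ 11.4 mm

Model the wall as resistances in series:
R_brass = L/(kA) = 0.005/(129×27.8) = 1.394×10^-6 K/W
R_stainless steel = L/(kA) = 0.0007/(17×27.8) = 1.481×10^-6 K/W
R_outer film = 1/(h_o·A) = 1/(4.61×27.8) = 0.007803 K/W
Sum of the known resistances R_other = 0.007806 K/W
Required total resistance R_tot = ΔT/Q_allow = 315/21900 = 0.01438 K/W
R_vermiculite fill = R_tot − R_other = 0.006578 K/W
L = R·k·A = 0.006578×0.0625×27.8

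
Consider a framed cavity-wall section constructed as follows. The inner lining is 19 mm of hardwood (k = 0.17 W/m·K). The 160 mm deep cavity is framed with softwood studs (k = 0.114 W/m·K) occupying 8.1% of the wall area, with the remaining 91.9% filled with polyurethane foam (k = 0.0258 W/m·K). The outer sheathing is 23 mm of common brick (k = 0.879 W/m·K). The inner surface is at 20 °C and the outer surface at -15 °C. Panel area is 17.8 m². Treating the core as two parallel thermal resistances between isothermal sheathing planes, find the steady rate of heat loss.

Sheathing layers in series; stud and cavity paths in parallel between them.
R_inner = 0.019/(0.17×17.8) = 0.006279 K/W
R_stud  = 0.16/(0.114×0.081×17.8) = 0.9734 K/W
R_cav   = 0.16/(0.0258×0.919×17.8) = 0.3791 K/W
1/R_core = 1/R_stud + 1/R_cav → R_core = 0.2728 K/W
R_outer = 0.023/(0.879×17.8) = 0.00147 K/W
R_total = 0.2806 K/W
Q = ΔT/R_total = 35/0.2806

Q ≈ 125 W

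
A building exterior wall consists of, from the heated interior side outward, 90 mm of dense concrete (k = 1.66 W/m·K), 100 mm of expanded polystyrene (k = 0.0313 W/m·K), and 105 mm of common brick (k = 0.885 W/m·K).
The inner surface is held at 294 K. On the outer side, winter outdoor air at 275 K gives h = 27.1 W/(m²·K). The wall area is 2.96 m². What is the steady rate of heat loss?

Using the resistance-network approach (series):
R_dense concrete = L/(kA) = 0.09/(1.66×2.96) = 0.01832 K/W
R_expanded polystyrene = L/(kA) = 0.1/(0.0313×2.96) = 1.079 K/W
R_common brick = L/(kA) = 0.105/(0.885×2.96) = 0.04008 K/W
R_outer film = 1/(h_o·A) = 1/(27.1×2.96) = 0.01247 K/W
R_total = 1.15 K/W
Q = ΔT / R_total = 19 / 1.15

Q ≈ 16.5 W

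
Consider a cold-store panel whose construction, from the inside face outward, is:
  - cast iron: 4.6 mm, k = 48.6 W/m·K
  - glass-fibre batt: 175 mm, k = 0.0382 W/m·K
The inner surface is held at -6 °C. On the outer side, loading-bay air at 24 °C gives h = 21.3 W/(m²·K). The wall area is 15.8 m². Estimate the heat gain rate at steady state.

Treating each layer as a thermal resistance in series:
R_cast iron = L/(kA) = 0.0046/(48.6×15.8) = 5.991×10^-6 K/W
R_glass-fibre batt = L/(kA) = 0.175/(0.0382×15.8) = 0.2899 K/W
R_outer film = 1/(h_o·A) = 1/(21.3×15.8) = 0.002971 K/W
R_total = 0.2929 K/W
Q = ΔT / R_total = 30 / 0.2929

Q ≈ 102 W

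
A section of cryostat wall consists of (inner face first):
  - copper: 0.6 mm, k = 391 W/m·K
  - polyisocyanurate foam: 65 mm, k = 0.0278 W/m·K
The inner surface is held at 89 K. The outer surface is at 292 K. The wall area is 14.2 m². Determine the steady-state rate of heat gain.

Model the wall as resistances in series:
R_copper = L/(kA) = 0.0006/(391×14.2) = 1.081×10^-7 K/W
R_polyisocyanurate foam = L/(kA) = 0.065/(0.0278×14.2) = 0.1647 K/W
R_total = 0.1647 K/W
Q = ΔT / R_total = 203 / 0.1647

Q ≈ 1230 W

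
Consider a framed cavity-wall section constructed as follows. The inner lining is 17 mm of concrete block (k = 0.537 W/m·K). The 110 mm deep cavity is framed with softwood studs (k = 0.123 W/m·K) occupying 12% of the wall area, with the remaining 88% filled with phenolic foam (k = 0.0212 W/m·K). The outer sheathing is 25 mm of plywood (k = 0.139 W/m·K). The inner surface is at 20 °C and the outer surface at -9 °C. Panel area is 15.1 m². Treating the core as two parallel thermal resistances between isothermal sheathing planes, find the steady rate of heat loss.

Q ≈ 125 W

Sheathing layers in series; stud and cavity paths in parallel between them.
R_inner = 0.017/(0.537×15.1) = 0.002097 K/W
R_stud  = 0.11/(0.123×0.12×15.1) = 0.4935 K/W
R_cav   = 0.11/(0.0212×0.88×15.1) = 0.3905 K/W
1/R_core = 1/R_stud + 1/R_cav → R_core = 0.218 K/W
R_outer = 0.025/(0.139×15.1) = 0.01191 K/W
R_total = 0.232 K/W
Q = ΔT/R_total = 29/0.232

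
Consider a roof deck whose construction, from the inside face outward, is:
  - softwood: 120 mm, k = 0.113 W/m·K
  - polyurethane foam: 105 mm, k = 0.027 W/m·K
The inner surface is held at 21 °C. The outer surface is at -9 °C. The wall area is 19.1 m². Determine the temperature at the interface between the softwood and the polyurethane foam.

Model the wall as resistances in series:
R_softwood = L/(kA) = 0.12/(0.113×19.1) = 0.0556 K/W
R_polyurethane foam = L/(kA) = 0.105/(0.027×19.1) = 0.2036 K/W
R_total = 0.2592 K/W;  Q = ΔT/R_total = 30/0.2592 = 115.7 W
T_interface = T_inner − Q·ΣR(inner→interface) = 21 − 116×0.0556

T ≈ 14.6 °C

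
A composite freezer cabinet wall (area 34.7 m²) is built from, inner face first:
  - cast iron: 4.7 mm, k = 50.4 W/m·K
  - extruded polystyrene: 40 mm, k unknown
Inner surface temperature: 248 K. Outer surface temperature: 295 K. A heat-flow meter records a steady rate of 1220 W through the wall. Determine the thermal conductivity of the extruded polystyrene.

Thermal resistances in series:
R_cast iron = L/(kA) = 0.0047/(50.4×34.7) = 2.687×10^-6 K/W
Sum of known resistances R_other = 2.687×10^-6 K/W
Total R = ΔT/Q = 47/1220 = 0.03852 K/W
R_extruded polystyrene = R_total − R_other = 0.03852 K/W
k = L/(R·A) = 0.04/(0.03852×34.7)

k ≈ 0.0299 W/(m·K)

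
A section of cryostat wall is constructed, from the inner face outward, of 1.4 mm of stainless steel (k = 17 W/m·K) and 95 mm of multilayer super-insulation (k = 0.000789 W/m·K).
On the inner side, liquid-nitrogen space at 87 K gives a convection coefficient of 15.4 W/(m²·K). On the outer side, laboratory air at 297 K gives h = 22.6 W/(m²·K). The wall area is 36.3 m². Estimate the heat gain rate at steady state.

Treating each layer as a thermal resistance in series:
R_inner film = 1/(h_i·A) = 1/(15.4×36.3) = 0.001789 K/W
R_stainless steel = L/(kA) = 0.0014/(17×36.3) = 2.269×10^-6 K/W
R_multilayer super-insulation = L/(kA) = 0.095/(0.000789×36.3) = 3.317 K/W
R_outer film = 1/(h_o·A) = 1/(22.6×36.3) = 0.001219 K/W
R_total = 3.32 K/W
Q = ΔT / R_total = 210 / 3.32

Q ≈ 63.3 W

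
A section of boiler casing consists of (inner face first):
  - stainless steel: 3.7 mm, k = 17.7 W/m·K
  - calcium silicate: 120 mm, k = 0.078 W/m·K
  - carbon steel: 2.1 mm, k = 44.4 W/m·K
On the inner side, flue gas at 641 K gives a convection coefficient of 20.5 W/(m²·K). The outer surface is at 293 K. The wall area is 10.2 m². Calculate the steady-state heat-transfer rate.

Q ≈ 2240 W

Treating each layer as a thermal resistance in series:
R_inner film = 1/(h_i·A) = 1/(20.5×10.2) = 0.004782 K/W
R_stainless steel = L/(kA) = 0.0037/(17.7×10.2) = 2.049×10^-5 K/W
R_calcium silicate = L/(kA) = 0.12/(0.078×10.2) = 0.1508 K/W
R_carbon steel = L/(kA) = 0.0021/(44.4×10.2) = 4.637×10^-6 K/W
R_total = 0.1556 K/W
Q = ΔT / R_total = 348 / 0.1556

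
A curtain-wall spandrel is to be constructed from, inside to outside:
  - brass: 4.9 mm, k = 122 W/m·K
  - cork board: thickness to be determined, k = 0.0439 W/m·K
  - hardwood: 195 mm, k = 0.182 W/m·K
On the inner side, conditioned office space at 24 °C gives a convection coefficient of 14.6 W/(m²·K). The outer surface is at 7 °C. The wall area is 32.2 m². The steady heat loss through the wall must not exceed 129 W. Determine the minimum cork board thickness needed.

L ≈ 136 mm

Treating each layer as a thermal resistance in series:
R_inner film = 1/(h_i·A) = 1/(14.6×32.2) = 0.002127 K/W
R_brass = L/(kA) = 0.0049/(122×32.2) = 1.247×10^-6 K/W
R_hardwood = L/(kA) = 0.195/(0.182×32.2) = 0.03327 K/W
Sum of the known resistances R_other = 0.0354 K/W
Required total resistance R_tot = ΔT/Q_allow = 17/129 = 0.1318 K/W
R_cork board = R_tot − R_other = 0.09638 K/W
L = R·k·A = 0.09638×0.0439×32.2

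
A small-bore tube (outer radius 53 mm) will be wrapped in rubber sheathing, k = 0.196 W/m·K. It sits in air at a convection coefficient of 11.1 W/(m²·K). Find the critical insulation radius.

r_cr ≈ 17.7 mm

For a cylinder r_cr = k/h = 0.196/11.1
r_cr = 17.7 mm; since the bare radius (53 mm) is above r_cr, any added insulation will reduce heat loss.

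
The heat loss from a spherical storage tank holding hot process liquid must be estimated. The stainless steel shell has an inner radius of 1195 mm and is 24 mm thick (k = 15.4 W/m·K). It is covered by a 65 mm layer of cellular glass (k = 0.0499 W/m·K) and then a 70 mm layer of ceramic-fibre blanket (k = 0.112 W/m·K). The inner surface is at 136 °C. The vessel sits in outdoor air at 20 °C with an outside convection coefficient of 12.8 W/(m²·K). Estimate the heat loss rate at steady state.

Spherical conduction: R = (1/r_in − 1/r_out)/(4πk) per layer; series-sum.
R_stainless steel shell = (1/1.195 − 1/1.219)/(4π×15.4) = 8.514×10^-5 K/W
R_cellular glass = (1/1.219 − 1/1.284)/(4π×0.0499) = 0.06623 K/W
R_ceramic-fibre blanket = (1/1.284 − 1/1.354)/(4π×0.112) = 0.02861 K/W
R_outer film = 1/(h·4πr_o²) = 1/(12.8×4π×1.354²) = 0.003391 K/W
R_total = 0.09831 K/W
Q = ΔT/R_total = 116/0.09831

Q ≈ 1180 W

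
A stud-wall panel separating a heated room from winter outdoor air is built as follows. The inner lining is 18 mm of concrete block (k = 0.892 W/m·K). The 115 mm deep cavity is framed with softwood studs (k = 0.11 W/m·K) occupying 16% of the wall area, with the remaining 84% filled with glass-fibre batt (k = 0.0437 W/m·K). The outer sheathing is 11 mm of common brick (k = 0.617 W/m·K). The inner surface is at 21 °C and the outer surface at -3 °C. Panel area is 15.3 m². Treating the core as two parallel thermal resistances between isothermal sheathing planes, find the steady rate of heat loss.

Sheathing layers in series; stud and cavity paths in parallel between them.
R_inner = 0.018/(0.892×15.3) = 0.001319 K/W
R_stud  = 0.115/(0.11×0.16×15.3) = 0.4271 K/W
R_cav   = 0.115/(0.0437×0.84×15.3) = 0.2048 K/W
1/R_core = 1/R_stud + 1/R_cav → R_core = 0.1384 K/W
R_outer = 0.011/(0.617×15.3) = 0.001165 K/W
R_total = 0.1409 K/W
Q = ΔT/R_total = 24/0.1409

Q ≈ 170 W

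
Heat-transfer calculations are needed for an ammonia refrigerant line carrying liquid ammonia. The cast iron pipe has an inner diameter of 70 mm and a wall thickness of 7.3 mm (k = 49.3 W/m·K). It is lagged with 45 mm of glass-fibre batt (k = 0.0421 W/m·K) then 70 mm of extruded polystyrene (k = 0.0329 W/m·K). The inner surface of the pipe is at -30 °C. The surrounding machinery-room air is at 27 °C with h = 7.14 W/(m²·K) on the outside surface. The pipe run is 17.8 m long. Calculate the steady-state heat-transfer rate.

Cylindrical conduction, so R = ln(r₂/r₁)/(2πkL) per layer, in series:
R_cast iron pipe wall = ln(42.3/35)/(2π×49.3×17.8) = 3.436×10^-5 K/W
R_glass-fibre batt = ln(87.3/42.3)/(2π×0.0421×17.8) = 0.1539 K/W
R_extruded polystyrene = ln(157.3/87.3)/(2π×0.0329×17.8) = 0.16 K/W
R_outer film = 1/(h_o·2πr_oL) = 1/(7.14×2π×0.1573×17.8) = 0.007961 K/W
R_total = 0.3219 K/W
Q = ΔT/R_total = 57/0.3219

Q ≈ 177 W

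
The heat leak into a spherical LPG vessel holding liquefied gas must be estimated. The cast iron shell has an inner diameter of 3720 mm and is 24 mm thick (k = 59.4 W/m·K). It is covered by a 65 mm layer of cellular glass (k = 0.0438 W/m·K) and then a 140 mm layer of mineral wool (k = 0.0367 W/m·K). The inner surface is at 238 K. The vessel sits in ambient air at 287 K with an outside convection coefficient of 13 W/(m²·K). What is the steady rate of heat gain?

Spherical conduction: R = (1/r_in − 1/r_out)/(4πk) per layer; series-sum.
R_cast iron shell = (1/1.86 − 1/1.884)/(4π×59.4) = 9.175×10^-6 K/W
R_cellular glass = (1/1.884 − 1/1.949)/(4π×0.0438) = 0.03216 K/W
R_mineral wool = (1/1.949 − 1/2.089)/(4π×0.0367) = 0.07456 K/W
R_outer film = 1/(h·4πr_o²) = 1/(13×4π×2.089²) = 0.001403 K/W
R_total = 0.1081 K/W
Q = ΔT/R_total = 49/0.1081

Q ≈ 453 W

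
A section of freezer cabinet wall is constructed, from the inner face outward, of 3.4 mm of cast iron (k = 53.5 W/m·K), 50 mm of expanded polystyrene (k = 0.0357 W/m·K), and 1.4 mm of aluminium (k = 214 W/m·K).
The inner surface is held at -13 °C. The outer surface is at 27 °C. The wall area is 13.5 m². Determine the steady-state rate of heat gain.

Q ≈ 386 W

Using the resistance-network approach (series):
R_cast iron = L/(kA) = 0.0034/(53.5×13.5) = 4.708×10^-6 K/W
R_expanded polystyrene = L/(kA) = 0.05/(0.0357×13.5) = 0.1037 K/W
R_aluminium = L/(kA) = 0.0014/(214×13.5) = 4.846×10^-7 K/W
R_total = 0.1038 K/W
Q = ΔT / R_total = 40 / 0.1038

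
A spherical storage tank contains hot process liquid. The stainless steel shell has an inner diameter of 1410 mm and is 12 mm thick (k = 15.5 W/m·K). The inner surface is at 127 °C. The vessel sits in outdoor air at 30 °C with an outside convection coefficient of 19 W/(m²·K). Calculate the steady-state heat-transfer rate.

Q ≈ 11700 W

Radial (spherical) resistances in series:
R_stainless steel shell = (1/0.705 − 1/0.717)/(4π×15.5) = 1.219×10^-4 K/W
R_outer film = 1/(h·4πr_o²) = 1/(19×4π×0.717²) = 0.008147 K/W
R_total = 0.008269 K/W
Q = ΔT/R_total = 97/0.008269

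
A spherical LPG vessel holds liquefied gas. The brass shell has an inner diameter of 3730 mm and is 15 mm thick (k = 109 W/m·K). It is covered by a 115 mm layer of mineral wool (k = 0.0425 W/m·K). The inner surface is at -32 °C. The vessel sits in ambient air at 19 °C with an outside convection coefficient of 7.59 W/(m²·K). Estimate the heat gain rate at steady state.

Each spherical layer contributes R = (1/r_i − 1/r_o)/(4πk):
R_brass shell = (1/1.865 − 1/1.88)/(4π×109) = 3.123×10^-6 K/W
R_mineral wool = (1/1.88 − 1/1.995)/(4π×0.0425) = 0.05741 K/W
R_outer film = 1/(h·4πr_o²) = 1/(7.59×4π×1.995²) = 0.002634 K/W
R_total = 0.06005 K/W
Q = ΔT/R_total = 51/0.06005

Q ≈ 849 W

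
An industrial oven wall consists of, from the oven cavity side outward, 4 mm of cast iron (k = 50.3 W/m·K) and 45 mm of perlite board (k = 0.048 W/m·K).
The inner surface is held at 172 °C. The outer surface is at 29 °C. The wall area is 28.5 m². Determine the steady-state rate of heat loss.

Q ≈ 4350 W

Treating each layer as a thermal resistance in series:
R_cast iron = L/(kA) = 0.004/(50.3×28.5) = 2.79×10^-6 K/W
R_perlite board = L/(kA) = 0.045/(0.048×28.5) = 0.03289 K/W
R_total = 0.0329 K/W
Q = ΔT / R_total = 143 / 0.0329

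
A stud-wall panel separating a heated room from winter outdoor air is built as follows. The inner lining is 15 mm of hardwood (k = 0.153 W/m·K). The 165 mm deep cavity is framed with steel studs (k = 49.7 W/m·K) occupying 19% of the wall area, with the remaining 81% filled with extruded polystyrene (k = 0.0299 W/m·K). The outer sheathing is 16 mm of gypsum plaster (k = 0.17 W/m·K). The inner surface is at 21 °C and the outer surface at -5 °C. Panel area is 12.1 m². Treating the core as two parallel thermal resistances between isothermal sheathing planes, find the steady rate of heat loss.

Q ≈ 1500 W

Sheathing layers in series; stud and cavity paths in parallel between them.
R_inner = 0.015/(0.153×12.1) = 0.008102 K/W
R_stud  = 0.165/(49.7×0.19×12.1) = 0.001444 K/W
R_cav   = 0.165/(0.0299×0.81×12.1) = 0.563 K/W
1/R_core = 1/R_stud + 1/R_cav → R_core = 0.00144 K/W
R_outer = 0.016/(0.17×12.1) = 0.007778 K/W
R_total = 0.01732 K/W
Q = ΔT/R_total = 26/0.01732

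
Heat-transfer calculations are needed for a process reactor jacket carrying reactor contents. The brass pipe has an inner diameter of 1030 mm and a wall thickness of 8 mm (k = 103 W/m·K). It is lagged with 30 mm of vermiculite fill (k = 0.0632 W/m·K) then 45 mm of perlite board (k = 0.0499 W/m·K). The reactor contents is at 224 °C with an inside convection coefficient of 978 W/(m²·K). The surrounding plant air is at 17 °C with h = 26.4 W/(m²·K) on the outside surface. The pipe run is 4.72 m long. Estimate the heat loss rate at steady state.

Radial resistances (cylindrical: R_cond = ln(r_o/r_i)/(2πkL), R_conv = 1/(h·2πrL)):
R_inner film = 1/(h_i·2πr₁L) = 1/(978×2π×0.515×4.72) = 6.695×10^-5 K/W
R_brass pipe wall = ln(523/515)/(2π×103×4.72) = 5.046×10^-6 K/W
R_vermiculite fill = ln(553/523)/(2π×0.0632×4.72) = 0.02976 K/W
R_perlite board = ln(598/553)/(2π×0.0499×4.72) = 0.05286 K/W
R_outer film = 1/(h_o·2πr_oL) = 1/(26.4×2π×0.598×4.72) = 0.002136 K/W
R_total = 0.08483 K/W
Q = ΔT/R_total = 207/0.08483

Q ≈ 2440 W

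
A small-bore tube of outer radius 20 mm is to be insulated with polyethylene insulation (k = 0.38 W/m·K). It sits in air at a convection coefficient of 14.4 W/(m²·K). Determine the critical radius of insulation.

r_cr ≈ 26.4 mm

For a cylinder r_cr = k/h = 0.38/14.4
r_cr = 26.4 mm; since the bare radius (20 mm) is below r_cr, adding a thin layer of insulation will *increase* heat loss.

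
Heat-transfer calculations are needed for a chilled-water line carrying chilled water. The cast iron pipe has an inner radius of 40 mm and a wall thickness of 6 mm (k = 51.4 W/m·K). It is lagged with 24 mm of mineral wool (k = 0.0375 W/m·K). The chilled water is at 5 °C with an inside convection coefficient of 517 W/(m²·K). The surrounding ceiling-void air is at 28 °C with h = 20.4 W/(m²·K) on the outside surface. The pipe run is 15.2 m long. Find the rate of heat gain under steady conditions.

Q ≈ 184 W

For a radial system each layer contributes R = ln(r_out/r_in)/(2πkL); films add R = 1/(hA).
R_inner film = 1/(h_i·2πr₁L) = 1/(517×2π×0.04×15.2) = 5.063×10^-4 K/W
R_cast iron pipe wall = ln(46/40)/(2π×51.4×15.2) = 2.847×10^-5 K/W
R_mineral wool = ln(70/46)/(2π×0.0375×15.2) = 0.1172 K/W
R_outer film = 1/(h_o·2πr_oL) = 1/(20.4×2π×0.07×15.2) = 0.007332 K/W
R_total = 0.1251 K/W
Q = ΔT/R_total = 23/0.1251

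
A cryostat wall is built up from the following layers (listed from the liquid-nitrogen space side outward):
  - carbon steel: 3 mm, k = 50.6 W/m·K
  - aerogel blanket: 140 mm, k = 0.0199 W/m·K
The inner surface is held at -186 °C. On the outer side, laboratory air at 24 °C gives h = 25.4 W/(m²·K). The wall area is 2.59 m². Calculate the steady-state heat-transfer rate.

Q ≈ 76.9 W

Model the wall as resistances in series:
R_carbon steel = L/(kA) = 0.003/(50.6×2.59) = 2.289×10^-5 K/W
R_aerogel blanket = L/(kA) = 0.14/(0.0199×2.59) = 2.716 K/W
R_outer film = 1/(h_o·A) = 1/(25.4×2.59) = 0.0152 K/W
R_total = 2.732 K/W
Q = ΔT / R_total = 210 / 2.732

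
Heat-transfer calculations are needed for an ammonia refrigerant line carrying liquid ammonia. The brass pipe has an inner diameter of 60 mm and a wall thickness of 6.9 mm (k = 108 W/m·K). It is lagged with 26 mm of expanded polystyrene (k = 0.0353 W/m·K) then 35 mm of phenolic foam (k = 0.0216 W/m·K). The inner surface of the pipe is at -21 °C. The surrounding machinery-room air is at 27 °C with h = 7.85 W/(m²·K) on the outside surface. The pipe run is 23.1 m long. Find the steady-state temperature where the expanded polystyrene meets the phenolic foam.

For a radial system each layer contributes R = ln(r_out/r_in)/(2πkL); films add R = 1/(hA).
R_brass pipe wall = ln(36.9/30)/(2π×108×23.1) = 1.321×10^-5 K/W
R_expanded polystyrene = ln(62.9/36.9)/(2π×0.0353×23.1) = 0.1041 K/W
R_phenolic foam = ln(97.9/62.9)/(2π×0.0216×23.1) = 0.1411 K/W
R_outer film = 1/(h_o·2πr_oL) = 1/(7.85×2π×0.0979×23.1) = 0.008965 K/W
R_total = 0.2542 K/W
Q = ΔT/R_total = 48/0.2542
Q = 189 W
T_interface = T_inner + Q·ΣR(inner→interface) = -21 + 189×0.1041

T ≈ -1.34 °C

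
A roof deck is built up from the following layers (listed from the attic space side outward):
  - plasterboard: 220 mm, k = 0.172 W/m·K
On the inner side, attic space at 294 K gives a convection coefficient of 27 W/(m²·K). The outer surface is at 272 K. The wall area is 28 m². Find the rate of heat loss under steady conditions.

Model the wall as resistances in series:
R_inner film = 1/(h_i·A) = 1/(27×28) = 0.001323 K/W
R_plasterboard = L/(kA) = 0.22/(0.172×28) = 0.04568 K/W
R_total = 0.047 K/W
Q = ΔT / R_total = 22 / 0.047

Q ≈ 468 W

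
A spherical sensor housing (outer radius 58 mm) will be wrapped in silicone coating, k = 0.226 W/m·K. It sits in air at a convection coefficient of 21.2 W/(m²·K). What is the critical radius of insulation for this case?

For a sphere r_cr = 2k/h = 2×0.226/21.2
r_cr = 21.3 mm; since the bare radius (58 mm) is above r_cr, any added insulation will reduce heat loss.

r_cr ≈ 21.3 mm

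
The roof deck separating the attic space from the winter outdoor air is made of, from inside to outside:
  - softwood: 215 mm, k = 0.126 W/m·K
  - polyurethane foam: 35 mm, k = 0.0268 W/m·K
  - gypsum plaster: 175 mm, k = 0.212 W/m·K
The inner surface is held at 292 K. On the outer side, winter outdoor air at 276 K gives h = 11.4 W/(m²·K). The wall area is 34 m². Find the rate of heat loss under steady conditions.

Q ≈ 139 W

Using the resistance-network approach (series):
R_softwood = L/(kA) = 0.215/(0.126×34) = 0.05019 K/W
R_polyurethane foam = L/(kA) = 0.035/(0.0268×34) = 0.03841 K/W
R_gypsum plaster = L/(kA) = 0.175/(0.212×34) = 0.02428 K/W
R_outer film = 1/(h_o·A) = 1/(11.4×34) = 0.00258 K/W
R_total = 0.1155 K/W
Q = ΔT / R_total = 16 / 0.1155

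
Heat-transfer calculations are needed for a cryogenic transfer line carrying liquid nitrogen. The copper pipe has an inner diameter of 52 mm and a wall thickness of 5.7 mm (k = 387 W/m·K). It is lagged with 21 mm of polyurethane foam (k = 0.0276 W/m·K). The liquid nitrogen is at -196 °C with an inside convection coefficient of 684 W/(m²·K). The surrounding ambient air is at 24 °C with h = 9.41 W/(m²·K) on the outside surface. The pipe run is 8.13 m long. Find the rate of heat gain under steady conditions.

Treating each annulus and film as a series resistance:
R_inner film = 1/(h_i·2πr₁L) = 1/(684×2π×0.026×8.13) = 0.001101 K/W
R_copper pipe wall = ln(31.7/26)/(2π×387×8.13) = 1.003×10^-5 K/W
R_polyurethane foam = ln(52.7/31.7)/(2π×0.0276×8.13) = 0.3605 K/W
R_outer film = 1/(h_o·2πr_oL) = 1/(9.41×2π×0.0527×8.13) = 0.03948 K/W
R_total = 0.4011 K/W
Q = ΔT/R_total = 220/0.4011

Q ≈ 548 W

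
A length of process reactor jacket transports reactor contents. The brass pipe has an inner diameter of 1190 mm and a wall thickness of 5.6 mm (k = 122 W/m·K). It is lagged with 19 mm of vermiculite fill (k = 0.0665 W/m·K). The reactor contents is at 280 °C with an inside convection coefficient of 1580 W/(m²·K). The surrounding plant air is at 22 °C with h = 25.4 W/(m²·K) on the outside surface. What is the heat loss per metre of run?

Per-layer cylindrical resistances, series-summed:
R_inner film = 1/(h_i·2πr₁L) = 1/(1580×2π×0.595×1) = 1.693×10^-4 K/W
R_brass pipe wall = ln(600.6/595)/(2π×122×1) = 1.222×10^-5 K/W
R_vermiculite fill = ln(619.6/600.6)/(2π×0.0665×1) = 0.07454 K/W
R_outer film = 1/(h_o·2πr_oL) = 1/(25.4×2π×0.6196×1) = 0.01011 K/W
R_total = 0.08483 K/W
Q = ΔT/R_total = 258/0.08483

q′ ≈ 3040 W/m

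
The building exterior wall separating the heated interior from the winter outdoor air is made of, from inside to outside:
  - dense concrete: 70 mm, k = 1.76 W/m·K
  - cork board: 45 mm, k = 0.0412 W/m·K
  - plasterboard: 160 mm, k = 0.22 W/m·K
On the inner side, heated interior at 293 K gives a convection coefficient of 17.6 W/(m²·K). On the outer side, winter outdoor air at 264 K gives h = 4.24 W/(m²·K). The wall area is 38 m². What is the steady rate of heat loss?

Treating each layer as a thermal resistance in series:
R_inner film = 1/(h_i·A) = 1/(17.6×38) = 0.001495 K/W
R_dense concrete = L/(kA) = 0.07/(1.76×38) = 0.001047 K/W
R_cork board = L/(kA) = 0.045/(0.0412×38) = 0.02874 K/W
R_plasterboard = L/(kA) = 0.16/(0.22×38) = 0.01914 K/W
R_outer film = 1/(h_o·A) = 1/(4.24×38) = 0.006207 K/W
R_total = 0.05663 K/W
Q = ΔT / R_total = 29 / 0.05663

Q ≈ 512 W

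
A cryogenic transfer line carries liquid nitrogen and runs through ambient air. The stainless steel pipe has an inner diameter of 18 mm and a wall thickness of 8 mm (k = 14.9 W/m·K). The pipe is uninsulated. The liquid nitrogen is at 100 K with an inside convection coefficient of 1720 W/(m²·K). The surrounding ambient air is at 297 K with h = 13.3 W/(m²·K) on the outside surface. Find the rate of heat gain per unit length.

q′ ≈ 273 W/m

Per-layer cylindrical resistances, series-summed:
R_inner film = 1/(h_i·2πr₁L) = 1/(1720×2π×0.009×1) = 0.01028 K/W
R_stainless steel pipe wall = ln(17/9)/(2π×14.9×1) = 0.006793 K/W
R_outer film = 1/(h_o·2πr_oL) = 1/(13.3×2π×0.017×1) = 0.7039 K/W
R_total = 0.721 K/W
Q = ΔT/R_total = 197/0.721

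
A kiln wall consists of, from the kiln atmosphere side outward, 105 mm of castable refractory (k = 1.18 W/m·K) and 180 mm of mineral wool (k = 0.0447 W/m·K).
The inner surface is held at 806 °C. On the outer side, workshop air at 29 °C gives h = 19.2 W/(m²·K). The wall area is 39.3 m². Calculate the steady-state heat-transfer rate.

Series thermal resistances:
R_castable refractory = L/(kA) = 0.105/(1.18×39.3) = 0.002264 K/W
R_mineral wool = L/(kA) = 0.18/(0.0447×39.3) = 0.1025 K/W
R_outer film = 1/(h_o·A) = 1/(19.2×39.3) = 0.001325 K/W
R_total = 0.1061 K/W
Q = ΔT / R_total = 777 / 0.1061

Q ≈ 7330 W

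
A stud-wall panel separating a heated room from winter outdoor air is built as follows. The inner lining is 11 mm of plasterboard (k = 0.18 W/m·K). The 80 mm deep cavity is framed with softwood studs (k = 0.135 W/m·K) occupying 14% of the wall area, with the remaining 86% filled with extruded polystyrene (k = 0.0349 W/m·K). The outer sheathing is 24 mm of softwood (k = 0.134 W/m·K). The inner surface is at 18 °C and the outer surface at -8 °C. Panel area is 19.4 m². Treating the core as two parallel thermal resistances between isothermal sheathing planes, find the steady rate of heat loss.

Q ≈ 269 W

Sheathing layers in series; stud and cavity paths in parallel between them.
R_inner = 0.011/(0.18×19.4) = 0.00315 K/W
R_stud  = 0.08/(0.135×0.14×19.4) = 0.2182 K/W
R_cav   = 0.08/(0.0349×0.86×19.4) = 0.1374 K/W
1/R_core = 1/R_stud + 1/R_cav → R_core = 0.08431 K/W
R_outer = 0.024/(0.134×19.4) = 0.009232 K/W
R_total = 0.09669 K/W
Q = ΔT/R_total = 26/0.09669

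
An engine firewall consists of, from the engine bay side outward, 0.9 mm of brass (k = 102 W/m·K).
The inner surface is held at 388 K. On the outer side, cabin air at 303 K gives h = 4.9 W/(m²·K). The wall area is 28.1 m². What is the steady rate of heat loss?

Using the resistance-network approach (series):
R_brass = L/(kA) = 0.0009/(102×28.1) = 3.14×10^-7 K/W
R_outer film = 1/(h_o·A) = 1/(4.9×28.1) = 0.007263 K/W
R_total = 0.007263 K/W
Q = ΔT / R_total = 85 / 0.007263

Q ≈ 11700 W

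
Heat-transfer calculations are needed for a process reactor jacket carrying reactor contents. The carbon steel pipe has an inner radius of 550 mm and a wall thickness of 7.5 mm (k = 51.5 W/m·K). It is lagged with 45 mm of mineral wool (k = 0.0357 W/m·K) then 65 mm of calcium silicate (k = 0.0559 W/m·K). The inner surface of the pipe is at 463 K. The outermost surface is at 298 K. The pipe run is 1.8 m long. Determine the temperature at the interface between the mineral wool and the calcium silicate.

T ≈ 373 K

For a radial system each layer contributes R = ln(r_out/r_in)/(2πkL); films add R = 1/(hA).
R_carbon steel pipe wall = ln(557.5/550)/(2π×51.5×1.8) = 2.325×10^-5 K/W
R_mineral wool = ln(602.5/557.5)/(2π×0.0357×1.8) = 0.1923 K/W
R_calcium silicate = ln(667.5/602.5)/(2π×0.0559×1.8) = 0.1621 K/W
R_total = 0.3543 K/W
Q = ΔT/R_total = 165/0.3543
Q = 466 W
T_interface = T_inner − Q·ΣR(inner→interface) = 463 − 466×0.1923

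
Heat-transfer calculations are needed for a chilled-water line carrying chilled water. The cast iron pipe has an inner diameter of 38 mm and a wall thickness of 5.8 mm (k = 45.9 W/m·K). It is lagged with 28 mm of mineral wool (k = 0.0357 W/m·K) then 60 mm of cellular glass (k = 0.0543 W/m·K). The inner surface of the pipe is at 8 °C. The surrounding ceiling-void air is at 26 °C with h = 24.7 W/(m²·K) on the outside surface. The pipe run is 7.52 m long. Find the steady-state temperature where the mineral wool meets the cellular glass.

Radial resistances (cylindrical: R_cond = ln(r_o/r_i)/(2πkL), R_conv = 1/(h·2πrL)):
R_cast iron pipe wall = ln(24.8/19)/(2π×45.9×7.52) = 1.228×10^-4 K/W
R_mineral wool = ln(52.8/24.8)/(2π×0.0357×7.52) = 0.448 K/W
R_cellular glass = ln(112.8/52.8)/(2π×0.0543×7.52) = 0.2959 K/W
R_outer film = 1/(h_o·2πr_oL) = 1/(24.7×2π×0.1128×7.52) = 0.007596 K/W
R_total = 0.7516 K/W
Q = ΔT/R_total = 18/0.7516
Q = 23.9 W
T_interface = T_inner + Q·ΣR(inner→interface) = 8 + 23.9×0.4481

T ≈ 18.7 °C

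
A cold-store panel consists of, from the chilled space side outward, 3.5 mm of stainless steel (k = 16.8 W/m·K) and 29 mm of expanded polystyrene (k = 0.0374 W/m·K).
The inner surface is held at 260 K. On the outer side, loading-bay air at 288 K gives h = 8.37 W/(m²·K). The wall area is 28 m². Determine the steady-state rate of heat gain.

Model the wall as resistances in series:
R_stainless steel = L/(kA) = 0.0035/(16.8×28) = 7.44×10^-6 K/W
R_expanded polystyrene = L/(kA) = 0.029/(0.0374×28) = 0.02769 K/W
R_outer film = 1/(h_o·A) = 1/(8.37×28) = 0.004267 K/W
R_total = 0.03197 K/W
Q = ΔT / R_total = 28 / 0.03197

Q ≈ 876 W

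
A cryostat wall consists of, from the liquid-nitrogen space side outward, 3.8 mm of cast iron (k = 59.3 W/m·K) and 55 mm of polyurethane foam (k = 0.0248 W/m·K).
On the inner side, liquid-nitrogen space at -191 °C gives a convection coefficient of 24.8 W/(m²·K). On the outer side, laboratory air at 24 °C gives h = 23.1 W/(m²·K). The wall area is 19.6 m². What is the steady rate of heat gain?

Q ≈ 1830 W

Thermal resistances in series:
R_inner film = 1/(h_i·A) = 1/(24.8×19.6) = 0.002057 K/W
R_cast iron = L/(kA) = 0.0038/(59.3×19.6) = 3.269×10^-6 K/W
R_polyurethane foam = L/(kA) = 0.055/(0.0248×19.6) = 0.1132 K/W
R_outer film = 1/(h_o·A) = 1/(23.1×19.6) = 0.002209 K/W
R_total = 0.1174 K/W
Q = ΔT / R_total = 215 / 0.1174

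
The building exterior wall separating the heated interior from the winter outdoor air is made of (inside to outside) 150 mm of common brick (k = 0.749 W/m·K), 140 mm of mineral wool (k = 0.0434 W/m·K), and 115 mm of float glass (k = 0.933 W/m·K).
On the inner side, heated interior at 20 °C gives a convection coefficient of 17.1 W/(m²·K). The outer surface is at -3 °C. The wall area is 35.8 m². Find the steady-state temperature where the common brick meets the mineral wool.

Model the wall as resistances in series:
R_inner film = 1/(h_i·A) = 1/(17.1×35.8) = 0.001634 K/W
R_common brick = L/(kA) = 0.15/(0.749×35.8) = 0.005594 K/W
R_mineral wool = L/(kA) = 0.14/(0.0434×35.8) = 0.09011 K/W
R_float glass = L/(kA) = 0.115/(0.933×35.8) = 0.003443 K/W
R_total = 0.1008 K/W;  Q = ΔT/R_total = 23/0.1008 = 228.2 W
T_interface = T_inner − Q·ΣR(inner→interface) = 20 − 228×0.007228

T ≈ 18.4 °C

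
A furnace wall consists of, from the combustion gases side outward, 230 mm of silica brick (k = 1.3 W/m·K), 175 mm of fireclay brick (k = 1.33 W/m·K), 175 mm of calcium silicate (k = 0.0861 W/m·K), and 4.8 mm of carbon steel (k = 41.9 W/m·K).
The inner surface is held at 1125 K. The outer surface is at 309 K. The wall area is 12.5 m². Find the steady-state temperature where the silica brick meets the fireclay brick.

Model the wall as resistances in series:
R_silica brick = L/(kA) = 0.23/(1.3×12.5) = 0.01415 K/W
R_fireclay brick = L/(kA) = 0.175/(1.33×12.5) = 0.01053 K/W
R_calcium silicate = L/(kA) = 0.175/(0.0861×12.5) = 0.1626 K/W
R_carbon steel = L/(kA) = 0.0048/(41.9×12.5) = 9.165×10^-6 K/W
R_total = 0.1873 K/W;  Q = ΔT/R_total = 816/0.1873 = 4357 W
T_interface = T_inner − Q·ΣR(inner→interface) = 1125 − 4360×0.01415

T ≈ 1060 K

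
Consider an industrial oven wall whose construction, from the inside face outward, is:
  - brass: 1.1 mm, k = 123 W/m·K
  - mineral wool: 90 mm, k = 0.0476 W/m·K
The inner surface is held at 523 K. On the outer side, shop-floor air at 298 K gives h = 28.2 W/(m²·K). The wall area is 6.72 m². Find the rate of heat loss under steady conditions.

Q ≈ 785 W

Series thermal resistances:
R_brass = L/(kA) = 0.0011/(123×6.72) = 1.331×10^-6 K/W
R_mineral wool = L/(kA) = 0.09/(0.0476×6.72) = 0.2814 K/W
R_outer film = 1/(h_o·A) = 1/(28.2×6.72) = 0.005277 K/W
R_total = 0.2866 K/W
Q = ΔT / R_total = 225 / 0.2866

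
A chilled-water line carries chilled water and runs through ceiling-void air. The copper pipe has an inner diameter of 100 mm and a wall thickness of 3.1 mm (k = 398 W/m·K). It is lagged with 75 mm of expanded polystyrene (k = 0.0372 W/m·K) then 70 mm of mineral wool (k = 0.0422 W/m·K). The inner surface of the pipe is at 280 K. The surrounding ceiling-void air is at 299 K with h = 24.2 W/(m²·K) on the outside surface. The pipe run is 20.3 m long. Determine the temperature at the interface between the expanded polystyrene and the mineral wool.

For a radial system each layer contributes R = ln(r_out/r_in)/(2πkL); films add R = 1/(hA).
R_copper pipe wall = ln(53.1/50)/(2π×398×20.3) = 1.185×10^-6 K/W
R_expanded polystyrene = ln(128.1/53.1)/(2π×0.0372×20.3) = 0.1856 K/W
R_mineral wool = ln(198.1/128.1)/(2π×0.0422×20.3) = 0.081 K/W
R_outer film = 1/(h_o·2πr_oL) = 1/(24.2×2π×0.1981×20.3) = 0.001635 K/W
R_total = 0.2682 K/W
Q = ΔT/R_total = 19/0.2682
Q = 70.8 W
T_interface = T_inner + Q·ΣR(inner→interface) = 280 + 70.8×0.1856

T ≈ 293 K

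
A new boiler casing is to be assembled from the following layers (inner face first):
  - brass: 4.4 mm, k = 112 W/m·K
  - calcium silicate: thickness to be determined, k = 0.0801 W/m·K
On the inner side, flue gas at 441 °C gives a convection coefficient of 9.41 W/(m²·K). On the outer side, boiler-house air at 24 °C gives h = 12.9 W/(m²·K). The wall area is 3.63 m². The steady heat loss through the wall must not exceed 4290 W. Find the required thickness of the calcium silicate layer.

L ≈ 13.5 mm

Series thermal resistances:
R_inner film = 1/(h_i·A) = 1/(9.41×3.63) = 0.02928 K/W
R_brass = L/(kA) = 0.0044/(112×3.63) = 1.082×10^-5 K/W
R_outer film = 1/(h_o·A) = 1/(12.9×3.63) = 0.02136 K/W
Sum of the known resistances R_other = 0.05064 K/W
Required total resistance R_tot = ΔT/Q_allow = 417/4290 = 0.0972 K/W
R_calcium silicate = R_tot − R_other = 0.04656 K/W
L = R·k·A = 0.04656×0.0801×3.63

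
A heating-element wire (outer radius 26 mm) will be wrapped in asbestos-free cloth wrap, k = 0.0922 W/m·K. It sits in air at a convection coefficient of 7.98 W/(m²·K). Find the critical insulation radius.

r_cr ≈ 11.6 mm

For a cylinder r_cr = k/h = 0.0922/7.98
r_cr = 11.6 mm; since the bare radius (26 mm) is above r_cr, any added insulation will reduce heat loss.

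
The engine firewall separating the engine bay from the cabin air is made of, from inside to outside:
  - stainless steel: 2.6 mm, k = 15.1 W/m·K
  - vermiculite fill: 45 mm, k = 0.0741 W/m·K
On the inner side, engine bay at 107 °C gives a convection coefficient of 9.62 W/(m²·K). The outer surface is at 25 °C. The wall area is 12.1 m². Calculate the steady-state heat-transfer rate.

Using the resistance-network approach (series):
R_inner film = 1/(h_i·A) = 1/(9.62×12.1) = 0.008591 K/W
R_stainless steel = L/(kA) = 0.0026/(15.1×12.1) = 1.423×10^-5 K/W
R_vermiculite fill = L/(kA) = 0.045/(0.0741×12.1) = 0.05019 K/W
R_total = 0.05879 K/W
Q = ΔT / R_total = 82 / 0.05879

Q ≈ 1390 W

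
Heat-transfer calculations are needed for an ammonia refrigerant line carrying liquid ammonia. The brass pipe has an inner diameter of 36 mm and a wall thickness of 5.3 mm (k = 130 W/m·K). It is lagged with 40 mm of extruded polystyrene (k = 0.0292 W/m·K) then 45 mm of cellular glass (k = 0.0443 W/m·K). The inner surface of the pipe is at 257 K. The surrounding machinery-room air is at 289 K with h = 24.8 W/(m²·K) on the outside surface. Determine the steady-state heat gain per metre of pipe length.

q′ ≈ 4.3 W/m

Per-layer cylindrical resistances, series-summed:
R_brass pipe wall = ln(23.3/18)/(2π×130×1) = 3.16×10^-4 K/W
R_extruded polystyrene = ln(63.3/23.3)/(2π×0.0292×1) = 5.447 K/W
R_cellular glass = ln(108.3/63.3)/(2π×0.0443×1) = 1.929 K/W
R_outer film = 1/(h_o·2πr_oL) = 1/(24.8×2π×0.1083×1) = 0.05926 K/W
R_total = 7.436 K/W
Q = ΔT/R_total = 32/7.436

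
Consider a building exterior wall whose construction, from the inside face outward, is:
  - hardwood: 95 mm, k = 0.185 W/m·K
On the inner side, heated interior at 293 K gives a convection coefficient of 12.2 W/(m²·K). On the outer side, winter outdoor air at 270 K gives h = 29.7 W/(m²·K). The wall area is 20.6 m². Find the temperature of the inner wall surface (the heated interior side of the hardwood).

Model the wall as resistances in series:
R_inner film = 1/(h_i·A) = 1/(12.2×20.6) = 0.003979 K/W
R_hardwood = L/(kA) = 0.095/(0.185×20.6) = 0.02493 K/W
R_outer film = 1/(h_o·A) = 1/(29.7×20.6) = 0.001634 K/W
R_total = 0.03054 K/W;  Q = ΔT/R_total = 23/0.03054 = 753.1 W
T_interface = T_inner − Q·ΣR(inner→interface) = 293 − 753×0.003979

T ≈ 290 K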